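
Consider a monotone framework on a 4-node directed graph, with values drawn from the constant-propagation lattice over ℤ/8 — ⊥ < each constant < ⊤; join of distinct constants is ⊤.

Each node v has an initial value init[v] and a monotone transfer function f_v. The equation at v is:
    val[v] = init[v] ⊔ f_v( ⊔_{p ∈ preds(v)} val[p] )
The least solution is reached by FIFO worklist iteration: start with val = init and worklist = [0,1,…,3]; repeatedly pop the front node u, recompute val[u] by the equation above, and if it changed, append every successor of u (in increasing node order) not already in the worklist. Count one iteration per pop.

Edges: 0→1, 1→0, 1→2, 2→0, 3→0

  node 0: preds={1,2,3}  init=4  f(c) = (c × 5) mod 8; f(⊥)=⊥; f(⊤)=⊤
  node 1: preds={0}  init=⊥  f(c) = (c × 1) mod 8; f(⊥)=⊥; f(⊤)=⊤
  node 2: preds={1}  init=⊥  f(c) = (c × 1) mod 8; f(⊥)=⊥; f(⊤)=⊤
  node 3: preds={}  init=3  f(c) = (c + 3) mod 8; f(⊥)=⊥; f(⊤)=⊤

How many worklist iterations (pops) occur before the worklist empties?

5

Trace (5 dequeues):
  [1] u=0 | in 3 | out ⊤ | prev 4 | push {}
  [2] u=1 | in ⊤ | out ⊤ | prev ⊥ | push {0}
  [3] u=2 | in ⊤ | out ⊤ | prev ⊥ | push {}
  [4] u=3 | in ⊥ | out 3 | ==
  [5] u=0 | in ⊤ | out ⊤ | ==

Converged values:
  [0] ⊤
  [1] ⊤
  [2] ⊤
  [3] 3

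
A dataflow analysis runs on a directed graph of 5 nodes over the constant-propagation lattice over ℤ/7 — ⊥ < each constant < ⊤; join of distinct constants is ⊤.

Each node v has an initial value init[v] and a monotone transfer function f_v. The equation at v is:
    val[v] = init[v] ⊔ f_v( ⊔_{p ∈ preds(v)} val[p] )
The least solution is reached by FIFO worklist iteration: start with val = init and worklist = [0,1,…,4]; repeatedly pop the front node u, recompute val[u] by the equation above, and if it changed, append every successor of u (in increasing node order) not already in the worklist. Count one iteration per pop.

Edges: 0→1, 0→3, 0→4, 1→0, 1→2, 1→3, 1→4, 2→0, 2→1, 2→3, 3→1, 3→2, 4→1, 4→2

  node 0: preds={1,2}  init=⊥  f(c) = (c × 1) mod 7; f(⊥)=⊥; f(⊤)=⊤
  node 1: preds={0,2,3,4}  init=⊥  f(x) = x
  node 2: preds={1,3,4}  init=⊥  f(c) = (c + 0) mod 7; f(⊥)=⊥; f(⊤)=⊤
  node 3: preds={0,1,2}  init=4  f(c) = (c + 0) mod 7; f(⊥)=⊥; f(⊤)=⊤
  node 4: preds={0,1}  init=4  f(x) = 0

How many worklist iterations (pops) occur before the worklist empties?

Trace (15 dequeues):
  [1] u=0 | in ⊥ | out ⊥ | ==
  [2] u=1 | in 4 | out 4 | prev ⊥ | push {0}
  [3] u=2 | in 4 | out 4 | prev ⊥ | push {1}
  [4] u=3 | in 4 | out 4 | ==
  [5] u=4 | in 4 | out ⊤ | prev 4 | push {2}
  [6] u=0 | in 4 | out 4 | prev ⊥ | push {3,4}
  [7] u=1 | in ⊤ | out ⊤ | prev 4 | push {0}
  [8] u=2 | in ⊤ | out ⊤ | prev 4 | push {1}
  [9] u=3 | in ⊤ | out ⊤ | prev 4 | push {2}
  [10] u=4 | in ⊤ | out ⊤ | ==
  [11] u=0 | in ⊤ | out ⊤ | prev 4 | push {3,4}
  [12] u=1 | in ⊤ | out ⊤ | ==
  [13] u=2 | in ⊤ | out ⊤ | ==
  [14] u=3 | in ⊤ | out ⊤ | ==
  [15] u=4 | in ⊤ | out ⊤ | ==

Converged values:
  [0] ⊤
  [1] ⊤
  [2] ⊤
  [3] ⊤
  [4] ⊤

15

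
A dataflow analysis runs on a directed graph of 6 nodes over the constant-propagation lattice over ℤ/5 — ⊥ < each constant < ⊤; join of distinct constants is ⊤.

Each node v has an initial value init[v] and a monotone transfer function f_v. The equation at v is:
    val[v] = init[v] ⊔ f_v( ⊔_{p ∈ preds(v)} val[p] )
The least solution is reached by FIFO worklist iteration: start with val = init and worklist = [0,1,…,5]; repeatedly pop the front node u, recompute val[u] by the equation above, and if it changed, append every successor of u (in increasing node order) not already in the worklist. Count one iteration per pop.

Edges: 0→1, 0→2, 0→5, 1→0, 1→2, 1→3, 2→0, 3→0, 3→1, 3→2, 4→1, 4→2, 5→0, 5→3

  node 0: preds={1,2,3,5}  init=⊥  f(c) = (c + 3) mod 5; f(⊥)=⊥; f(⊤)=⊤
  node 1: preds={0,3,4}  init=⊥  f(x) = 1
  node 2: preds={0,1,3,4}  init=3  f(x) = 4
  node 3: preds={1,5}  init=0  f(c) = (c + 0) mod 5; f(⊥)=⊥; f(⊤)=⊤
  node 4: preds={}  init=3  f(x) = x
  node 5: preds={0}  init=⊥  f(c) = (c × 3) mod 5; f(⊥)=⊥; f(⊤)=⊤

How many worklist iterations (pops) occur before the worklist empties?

10

Iteration log — 10 steps:
  step 1. node 0  ⊔preds=⊤  new=⊤  old=⊥  +wl: 
  step 2. node 1  ⊔preds=⊤  new=1  old=⊥  +wl: 0
  step 3. node 2  ⊔preds=⊤  new=⊤  old=3  +wl: 
  step 4. node 3  ⊔preds=1  new=⊤  old=0  +wl: 1,2
  step 5. node 4  ⊔preds=⊥  new=3  stable
  step 6. node 5  ⊔preds=⊤  new=⊤  old=⊥  +wl: 3
  step 7. node 0  ⊔preds=⊤  new=⊤  stable
  step 8. node 1  ⊔preds=⊤  new=1  stable
  step 9. node 2  ⊔preds=⊤  new=⊤  stable
  step 10. node 3  ⊔preds=⊤  new=⊤  stable

Least fixpoint reached:
  node 0: ⊤
  node 1: 1
  node 2: ⊤
  node 3: ⊤
  node 4: 3
  node 5: ⊤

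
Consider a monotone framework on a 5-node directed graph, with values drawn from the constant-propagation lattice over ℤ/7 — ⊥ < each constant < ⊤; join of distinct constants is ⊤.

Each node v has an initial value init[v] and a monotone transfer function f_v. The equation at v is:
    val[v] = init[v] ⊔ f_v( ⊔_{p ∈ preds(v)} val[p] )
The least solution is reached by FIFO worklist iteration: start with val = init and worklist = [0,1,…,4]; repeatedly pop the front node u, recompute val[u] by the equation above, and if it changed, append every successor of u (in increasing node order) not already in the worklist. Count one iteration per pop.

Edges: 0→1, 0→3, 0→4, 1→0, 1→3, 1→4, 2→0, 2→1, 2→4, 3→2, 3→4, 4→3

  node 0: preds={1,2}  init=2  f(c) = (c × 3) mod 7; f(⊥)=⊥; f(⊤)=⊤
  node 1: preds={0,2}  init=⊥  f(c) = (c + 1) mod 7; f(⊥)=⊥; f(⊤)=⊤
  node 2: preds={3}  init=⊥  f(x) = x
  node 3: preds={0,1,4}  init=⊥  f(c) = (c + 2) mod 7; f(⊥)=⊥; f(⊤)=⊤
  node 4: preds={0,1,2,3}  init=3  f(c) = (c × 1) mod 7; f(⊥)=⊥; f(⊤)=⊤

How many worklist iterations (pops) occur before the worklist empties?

13

Worklist (13 pops):
  #1 pop 0: in=⊥ → 2 (no change)
  #2 pop 1: in=2 → 3 (was ⊥); enqueue [0]
  #3 pop 2: in=⊥ → ⊥ (no change)
  #4 pop 3: in=⊤ → ⊤ (was ⊥); enqueue [2]
  #5 pop 4: in=⊤ → ⊤ (was 3); enqueue [3]
  #6 pop 0: in=3 → 2 (no change)
  #7 pop 2: in=⊤ → ⊤ (was ⊥); enqueue [0,1,4]
  #8 pop 3: in=⊤ → ⊤ (no change)
  #9 pop 0: in=⊤ → ⊤ (was 2); enqueue [3]
  #10 pop 1: in=⊤ → ⊤ (was 3); enqueue [0]
  #11 pop 4: in=⊤ → ⊤ (no change)
  #12 pop 3: in=⊤ → ⊤ (no change)
  #13 pop 0: in=⊤ → ⊤ (no change)

Fixpoint:
  val[0] = ⊤
  val[1] = ⊤
  val[2] = ⊤
  val[3] = ⊤
  val[4] = ⊤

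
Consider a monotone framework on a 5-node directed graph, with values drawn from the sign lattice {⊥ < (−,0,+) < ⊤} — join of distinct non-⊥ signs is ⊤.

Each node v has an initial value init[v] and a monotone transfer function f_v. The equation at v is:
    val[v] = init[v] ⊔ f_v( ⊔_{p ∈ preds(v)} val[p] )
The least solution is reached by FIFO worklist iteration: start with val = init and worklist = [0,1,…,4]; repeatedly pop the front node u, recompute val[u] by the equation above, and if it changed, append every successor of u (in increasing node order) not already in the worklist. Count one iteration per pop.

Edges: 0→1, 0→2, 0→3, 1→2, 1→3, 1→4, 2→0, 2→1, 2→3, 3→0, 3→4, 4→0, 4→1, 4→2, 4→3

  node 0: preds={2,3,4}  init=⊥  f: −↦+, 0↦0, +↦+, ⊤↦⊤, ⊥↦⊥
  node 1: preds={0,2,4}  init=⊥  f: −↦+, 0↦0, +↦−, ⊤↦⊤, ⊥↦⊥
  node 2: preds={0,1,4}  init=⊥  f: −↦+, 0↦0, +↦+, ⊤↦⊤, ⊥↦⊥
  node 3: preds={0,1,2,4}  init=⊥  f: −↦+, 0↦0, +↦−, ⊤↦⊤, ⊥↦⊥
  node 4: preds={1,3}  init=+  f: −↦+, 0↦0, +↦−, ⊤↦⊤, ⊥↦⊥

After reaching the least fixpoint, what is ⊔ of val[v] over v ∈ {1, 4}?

Worklist (10 pops):
  #1 pop 0: in=+ → + (was ⊥); enqueue []
  #2 pop 1: in=+ → − (was ⊥); enqueue []
  #3 pop 2: in=⊤ → ⊤ (was ⊥); enqueue [0,1]
  #4 pop 3: in=⊤ → ⊤ (was ⊥); enqueue []
  #5 pop 4: in=⊤ → ⊤ (was +); enqueue [2,3]
  #6 pop 0: in=⊤ → ⊤ (was +); enqueue []
  #7 pop 1: in=⊤ → ⊤ (was −); enqueue [4]
  #8 pop 2: in=⊤ → ⊤ (no change)
  #9 pop 3: in=⊤ → ⊤ (no change)
  #10 pop 4: in=⊤ → ⊤ (no change)

Fixpoint:
  val[0] = ⊤
  val[1] = ⊤
  val[2] = ⊤
  val[3] = ⊤
  val[4] = ⊤

⊤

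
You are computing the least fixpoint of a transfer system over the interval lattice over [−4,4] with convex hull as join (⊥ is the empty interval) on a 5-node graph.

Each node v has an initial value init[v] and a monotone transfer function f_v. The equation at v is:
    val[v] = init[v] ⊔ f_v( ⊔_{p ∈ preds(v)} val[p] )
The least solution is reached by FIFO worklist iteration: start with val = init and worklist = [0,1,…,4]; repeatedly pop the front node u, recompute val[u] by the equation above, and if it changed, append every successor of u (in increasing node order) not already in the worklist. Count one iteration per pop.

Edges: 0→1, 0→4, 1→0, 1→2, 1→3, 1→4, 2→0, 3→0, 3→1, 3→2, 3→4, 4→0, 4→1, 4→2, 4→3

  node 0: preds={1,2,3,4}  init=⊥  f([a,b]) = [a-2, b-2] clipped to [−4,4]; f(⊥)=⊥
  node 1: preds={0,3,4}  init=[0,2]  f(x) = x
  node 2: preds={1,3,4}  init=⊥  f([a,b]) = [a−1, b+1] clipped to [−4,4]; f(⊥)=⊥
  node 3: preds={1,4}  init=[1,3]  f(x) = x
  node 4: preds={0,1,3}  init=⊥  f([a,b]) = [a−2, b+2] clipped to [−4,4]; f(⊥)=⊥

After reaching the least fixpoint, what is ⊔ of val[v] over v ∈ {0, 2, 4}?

[-4,4]

Worklist (13 pops):
  #1 pop 0: in=[0,3] → [-2,1] (was ⊥); enqueue []
  #2 pop 1: in=[-2,3] → [-2,3] (was [0,2]); enqueue [0]
  #3 pop 2: in=[-2,3] → [-3,4] (was ⊥); enqueue []
  #4 pop 3: in=[-2,3] → [-2,3] (was [1,3]); enqueue [1,2]
  #5 pop 4: in=[-2,3] → [-4,4] (was ⊥); enqueue [3]
  #6 pop 0: in=[-4,4] → [-4,2] (was [-2,1]); enqueue [4]
  #7 pop 1: in=[-4,4] → [-4,4] (was [-2,3]); enqueue [0]
  #8 pop 2: in=[-4,4] → [-4,4] (was [-3,4]); enqueue []
  #9 pop 3: in=[-4,4] → [-4,4] (was [-2,3]); enqueue [1,2]
  #10 pop 4: in=[-4,4] → [-4,4] (no change)
  #11 pop 0: in=[-4,4] → [-4,2] (no change)
  #12 pop 1: in=[-4,4] → [-4,4] (no change)
  #13 pop 2: in=[-4,4] → [-4,4] (no change)

Fixpoint:
  val[0] = [-4,2]
  val[1] = [-4,4]
  val[2] = [-4,4]
  val[3] = [-4,4]
  val[4] = [-4,4]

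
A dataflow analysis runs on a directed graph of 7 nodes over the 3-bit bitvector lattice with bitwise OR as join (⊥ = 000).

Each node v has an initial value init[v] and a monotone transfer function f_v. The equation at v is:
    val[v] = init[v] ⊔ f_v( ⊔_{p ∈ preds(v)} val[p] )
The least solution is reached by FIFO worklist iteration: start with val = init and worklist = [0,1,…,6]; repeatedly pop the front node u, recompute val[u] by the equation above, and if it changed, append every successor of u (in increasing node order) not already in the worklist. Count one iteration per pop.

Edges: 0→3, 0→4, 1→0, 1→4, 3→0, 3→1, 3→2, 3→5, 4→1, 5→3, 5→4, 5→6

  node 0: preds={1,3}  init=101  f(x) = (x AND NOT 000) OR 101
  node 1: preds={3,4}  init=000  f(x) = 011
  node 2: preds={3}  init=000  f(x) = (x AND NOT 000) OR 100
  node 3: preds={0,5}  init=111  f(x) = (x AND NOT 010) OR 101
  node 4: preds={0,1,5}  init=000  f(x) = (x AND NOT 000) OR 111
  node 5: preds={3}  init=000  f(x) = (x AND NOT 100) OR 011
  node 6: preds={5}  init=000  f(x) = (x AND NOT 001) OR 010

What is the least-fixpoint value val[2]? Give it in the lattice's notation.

111

Iteration log — 11 steps:
  step 1. node 0  ⊔preds=111  new=111  old=101  +wl: 
  step 2. node 1  ⊔preds=111  new=011  old=000  +wl: 0
  step 3. node 2  ⊔preds=111  new=111  old=000  +wl: 
  step 4. node 3  ⊔preds=111  new=111  stable
  step 5. node 4  ⊔preds=111  new=111  old=000  +wl: 1
  step 6. node 5  ⊔preds=111  new=011  old=000  +wl: 3,4
  step 7. node 6  ⊔preds=011  new=010  old=000  +wl: 
  step 8. node 0  ⊔preds=111  new=111  stable
  step 9. node 1  ⊔preds=111  new=011  stable
  step 10. node 3  ⊔preds=111  new=111  stable
  step 11. node 4  ⊔preds=111  new=111  stable

Least fixpoint reached:
  node 0: 111
  node 1: 011
  node 2: 111
  node 3: 111
  node 4: 111
  node 5: 011
  node 6: 010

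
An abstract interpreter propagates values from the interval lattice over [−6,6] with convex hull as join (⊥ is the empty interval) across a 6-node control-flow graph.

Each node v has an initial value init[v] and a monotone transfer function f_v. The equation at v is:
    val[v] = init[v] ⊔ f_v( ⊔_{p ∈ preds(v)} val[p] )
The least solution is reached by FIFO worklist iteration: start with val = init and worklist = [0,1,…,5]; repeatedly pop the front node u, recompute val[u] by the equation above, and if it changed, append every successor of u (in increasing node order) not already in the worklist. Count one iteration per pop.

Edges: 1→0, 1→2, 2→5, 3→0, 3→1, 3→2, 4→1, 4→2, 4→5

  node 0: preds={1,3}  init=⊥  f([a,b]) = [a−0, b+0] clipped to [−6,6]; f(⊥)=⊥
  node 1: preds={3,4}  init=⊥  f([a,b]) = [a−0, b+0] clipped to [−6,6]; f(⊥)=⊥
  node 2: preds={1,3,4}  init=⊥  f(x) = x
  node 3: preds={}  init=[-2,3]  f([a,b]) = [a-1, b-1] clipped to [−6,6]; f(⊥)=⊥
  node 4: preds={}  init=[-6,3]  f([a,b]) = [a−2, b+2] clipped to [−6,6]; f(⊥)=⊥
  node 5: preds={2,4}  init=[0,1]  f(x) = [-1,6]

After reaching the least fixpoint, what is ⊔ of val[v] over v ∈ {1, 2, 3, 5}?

[-6,6]

Iteration log — 7 steps:
  step 1. node 0  ⊔preds=[-2,3]  new=[-2,3]  old=⊥  +wl: 
  step 2. node 1  ⊔preds=[-6,3]  new=[-6,3]  old=⊥  +wl: 0
  step 3. node 2  ⊔preds=[-6,3]  new=[-6,3]  old=⊥  +wl: 
  step 4. node 3  ⊔preds=⊥  new=[-2,3]  stable
  step 5. node 4  ⊔preds=⊥  new=[-6,3]  stable
  step 6. node 5  ⊔preds=[-6,3]  new=[-1,6]  old=[0,1]  +wl: 
  step 7. node 0  ⊔preds=[-6,3]  new=[-6,3]  old=[-2,3]  +wl: 

Least fixpoint reached:
  node 0: [-6,3]
  node 1: [-6,3]
  node 2: [-6,3]
  node 3: [-2,3]
  node 4: [-6,3]
  node 5: [-1,6]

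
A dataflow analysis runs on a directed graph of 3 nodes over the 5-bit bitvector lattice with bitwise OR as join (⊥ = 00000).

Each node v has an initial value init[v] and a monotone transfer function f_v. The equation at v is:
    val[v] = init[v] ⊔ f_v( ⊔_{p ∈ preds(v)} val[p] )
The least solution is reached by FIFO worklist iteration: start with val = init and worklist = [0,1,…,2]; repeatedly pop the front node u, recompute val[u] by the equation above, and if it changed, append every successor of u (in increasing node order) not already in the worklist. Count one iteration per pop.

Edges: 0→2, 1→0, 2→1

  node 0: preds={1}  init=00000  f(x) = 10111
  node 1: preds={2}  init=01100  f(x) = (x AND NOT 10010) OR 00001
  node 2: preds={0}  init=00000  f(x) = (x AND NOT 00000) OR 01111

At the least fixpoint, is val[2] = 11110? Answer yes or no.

Trace (5 dequeues):
  [1] u=0 | in 01100 | out 10111 | prev 00000 | push {}
  [2] u=1 | in 00000 | out 01101 | prev 01100 | push {0}
  [3] u=2 | in 10111 | out 11111 | prev 00000 | push {1}
  [4] u=0 | in 01101 | out 10111 | ==
  [5] u=1 | in 11111 | out 01101 | ==

Converged values:
  [0] 10111
  [1] 01101
  [2] 11111

no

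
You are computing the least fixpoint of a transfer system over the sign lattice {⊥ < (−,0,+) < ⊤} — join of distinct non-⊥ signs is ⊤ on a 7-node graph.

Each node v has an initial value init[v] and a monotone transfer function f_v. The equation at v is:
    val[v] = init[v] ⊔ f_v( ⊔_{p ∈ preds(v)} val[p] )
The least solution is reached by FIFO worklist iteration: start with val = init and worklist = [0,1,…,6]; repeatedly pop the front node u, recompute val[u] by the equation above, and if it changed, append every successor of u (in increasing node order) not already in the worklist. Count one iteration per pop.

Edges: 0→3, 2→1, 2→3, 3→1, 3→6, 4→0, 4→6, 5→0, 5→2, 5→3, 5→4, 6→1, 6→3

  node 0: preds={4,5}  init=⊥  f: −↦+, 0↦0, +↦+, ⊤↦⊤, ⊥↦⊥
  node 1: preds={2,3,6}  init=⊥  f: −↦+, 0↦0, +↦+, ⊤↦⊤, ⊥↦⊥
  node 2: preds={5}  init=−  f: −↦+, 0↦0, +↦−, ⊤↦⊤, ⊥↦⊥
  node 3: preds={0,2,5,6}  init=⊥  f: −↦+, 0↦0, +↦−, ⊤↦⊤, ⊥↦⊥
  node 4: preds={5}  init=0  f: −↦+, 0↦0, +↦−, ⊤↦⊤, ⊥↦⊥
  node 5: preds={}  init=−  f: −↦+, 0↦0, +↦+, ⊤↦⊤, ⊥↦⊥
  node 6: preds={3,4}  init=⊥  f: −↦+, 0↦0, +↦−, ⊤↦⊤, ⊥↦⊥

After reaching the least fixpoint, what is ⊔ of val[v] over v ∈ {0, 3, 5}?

⊤

Iteration log — 10 steps:
  step 1. node 0  ⊔preds=⊤  new=⊤  old=⊥  +wl: 
  step 2. node 1  ⊔preds=−  new=+  old=⊥  +wl: 
  step 3. node 2  ⊔preds=−  new=⊤  old=−  +wl: 1
  step 4. node 3  ⊔preds=⊤  new=⊤  old=⊥  +wl: 
  step 5. node 4  ⊔preds=−  new=⊤  old=0  +wl: 0
  step 6. node 5  ⊔preds=⊥  new=−  stable
  step 7. node 6  ⊔preds=⊤  new=⊤  old=⊥  +wl: 3
  step 8. node 1  ⊔preds=⊤  new=⊤  old=+  +wl: 
  step 9. node 0  ⊔preds=⊤  new=⊤  stable
  step 10. node 3  ⊔preds=⊤  new=⊤  stable

Least fixpoint reached:
  node 0: ⊤
  node 1: ⊤
  node 2: ⊤
  node 3: ⊤
  node 4: ⊤
  node 5: −
  node 6: ⊤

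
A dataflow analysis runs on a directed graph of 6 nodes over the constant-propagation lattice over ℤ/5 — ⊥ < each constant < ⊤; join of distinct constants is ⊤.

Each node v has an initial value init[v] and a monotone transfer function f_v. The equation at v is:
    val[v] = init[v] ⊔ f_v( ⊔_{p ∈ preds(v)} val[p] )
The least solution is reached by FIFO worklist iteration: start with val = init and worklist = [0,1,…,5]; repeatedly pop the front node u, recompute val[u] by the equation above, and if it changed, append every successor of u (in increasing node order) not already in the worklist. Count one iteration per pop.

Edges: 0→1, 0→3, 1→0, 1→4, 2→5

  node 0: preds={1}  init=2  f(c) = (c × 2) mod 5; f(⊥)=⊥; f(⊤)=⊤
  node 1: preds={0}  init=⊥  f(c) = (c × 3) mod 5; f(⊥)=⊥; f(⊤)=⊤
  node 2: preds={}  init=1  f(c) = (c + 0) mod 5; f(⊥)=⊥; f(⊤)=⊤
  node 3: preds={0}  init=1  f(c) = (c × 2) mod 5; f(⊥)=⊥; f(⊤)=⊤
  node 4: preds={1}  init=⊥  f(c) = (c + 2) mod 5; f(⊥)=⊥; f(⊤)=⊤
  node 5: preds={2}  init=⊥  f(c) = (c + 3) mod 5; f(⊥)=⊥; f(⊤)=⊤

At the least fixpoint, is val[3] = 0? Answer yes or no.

no

Iteration log — 7 steps:
  step 1. node 0  ⊔preds=⊥  new=2  stable
  step 2. node 1  ⊔preds=2  new=1  old=⊥  +wl: 0
  step 3. node 2  ⊔preds=⊥  new=1  stable
  step 4. node 3  ⊔preds=2  new=⊤  old=1  +wl: 
  step 5. node 4  ⊔preds=1  new=3  old=⊥  +wl: 
  step 6. node 5  ⊔preds=1  new=4  old=⊥  +wl: 
  step 7. node 0  ⊔preds=1  new=2  stable

Least fixpoint reached:
  node 0: 2
  node 1: 1
  node 2: 1
  node 3: ⊤
  node 4: 3
  node 5: 4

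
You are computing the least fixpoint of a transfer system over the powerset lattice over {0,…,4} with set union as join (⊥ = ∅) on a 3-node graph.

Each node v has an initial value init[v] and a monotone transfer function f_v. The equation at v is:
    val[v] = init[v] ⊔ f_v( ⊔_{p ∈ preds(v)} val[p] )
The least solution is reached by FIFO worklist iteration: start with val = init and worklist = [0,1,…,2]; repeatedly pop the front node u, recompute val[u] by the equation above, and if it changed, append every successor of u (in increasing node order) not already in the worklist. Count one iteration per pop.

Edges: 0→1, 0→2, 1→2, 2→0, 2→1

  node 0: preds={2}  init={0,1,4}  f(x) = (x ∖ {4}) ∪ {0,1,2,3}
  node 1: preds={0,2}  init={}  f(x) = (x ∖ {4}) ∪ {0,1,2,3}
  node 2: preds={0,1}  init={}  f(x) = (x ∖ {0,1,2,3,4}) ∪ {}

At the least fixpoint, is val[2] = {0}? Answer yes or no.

no

Trace (3 dequeues):
  [1] u=0 | in {} | out {0,1,2,3,4} | prev {0,1,4} | push {}
  [2] u=1 | in {0,1,2,3,4} | out {0,1,2,3} | prev {} | push {}
  [3] u=2 | in {0,1,2,3,4} | out {} | ==

Converged values:
  [0] {0,1,2,3,4}
  [1] {0,1,2,3}
  [2] {}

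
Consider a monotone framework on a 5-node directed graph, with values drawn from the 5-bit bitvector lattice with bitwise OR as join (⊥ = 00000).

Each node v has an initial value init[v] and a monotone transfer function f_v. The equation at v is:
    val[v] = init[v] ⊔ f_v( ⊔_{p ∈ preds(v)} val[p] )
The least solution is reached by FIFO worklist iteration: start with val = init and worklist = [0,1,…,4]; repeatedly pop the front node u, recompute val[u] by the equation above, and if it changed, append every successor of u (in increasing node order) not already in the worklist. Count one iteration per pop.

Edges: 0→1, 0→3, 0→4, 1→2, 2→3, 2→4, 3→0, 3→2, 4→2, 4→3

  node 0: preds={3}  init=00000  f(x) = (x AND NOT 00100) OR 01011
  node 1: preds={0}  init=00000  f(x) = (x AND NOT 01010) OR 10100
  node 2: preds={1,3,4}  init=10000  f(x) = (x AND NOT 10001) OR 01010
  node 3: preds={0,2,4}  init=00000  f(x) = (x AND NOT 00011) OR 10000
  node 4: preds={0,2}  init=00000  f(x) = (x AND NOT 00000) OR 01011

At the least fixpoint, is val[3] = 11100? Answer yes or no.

yes

Worklist (10 pops):
  #1 pop 0: in=00000 → 01011 (was 00000); enqueue []
  #2 pop 1: in=01011 → 10101 (was 00000); enqueue []
  #3 pop 2: in=10101 → 11110 (was 10000); enqueue []
  #4 pop 3: in=11111 → 11100 (was 00000); enqueue [0,2]
  #5 pop 4: in=11111 → 11111 (was 00000); enqueue [3]
  #6 pop 0: in=11100 → 11011 (was 01011); enqueue [1,4]
  #7 pop 2: in=11111 → 11110 (no change)
  #8 pop 3: in=11111 → 11100 (no change)
  #9 pop 1: in=11011 → 10101 (no change)
  #10 pop 4: in=11111 → 11111 (no change)

Fixpoint:
  val[0] = 11011
  val[1] = 10101
  val[2] = 11110
  val[3] = 11100
  val[4] = 11111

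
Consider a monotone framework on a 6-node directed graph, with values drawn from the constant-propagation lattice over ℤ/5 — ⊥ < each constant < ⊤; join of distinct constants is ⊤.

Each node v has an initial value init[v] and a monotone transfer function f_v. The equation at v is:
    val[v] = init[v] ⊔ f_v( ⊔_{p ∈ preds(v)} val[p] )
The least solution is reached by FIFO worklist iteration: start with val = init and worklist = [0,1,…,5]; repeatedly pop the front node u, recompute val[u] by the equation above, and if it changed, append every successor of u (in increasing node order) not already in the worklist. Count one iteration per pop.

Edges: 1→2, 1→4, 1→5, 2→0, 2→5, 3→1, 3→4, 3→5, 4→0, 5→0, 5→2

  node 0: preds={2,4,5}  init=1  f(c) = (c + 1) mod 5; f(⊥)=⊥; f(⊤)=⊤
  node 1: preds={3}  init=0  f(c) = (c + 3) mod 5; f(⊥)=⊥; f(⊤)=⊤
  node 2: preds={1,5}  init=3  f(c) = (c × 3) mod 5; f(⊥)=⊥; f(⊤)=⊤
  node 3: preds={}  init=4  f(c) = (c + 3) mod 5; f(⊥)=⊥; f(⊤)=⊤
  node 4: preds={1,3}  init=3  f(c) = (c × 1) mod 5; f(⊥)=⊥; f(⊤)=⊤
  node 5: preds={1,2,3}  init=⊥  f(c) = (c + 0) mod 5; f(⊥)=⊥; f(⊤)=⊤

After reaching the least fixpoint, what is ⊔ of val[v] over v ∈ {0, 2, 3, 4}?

⊤

Trace (8 dequeues):
  [1] u=0 | in 3 | out ⊤ | prev 1 | push {}
  [2] u=1 | in 4 | out ⊤ | prev 0 | push {}
  [3] u=2 | in ⊤ | out ⊤ | prev 3 | push {0}
  [4] u=3 | in ⊥ | out 4 | ==
  [5] u=4 | in ⊤ | out ⊤ | prev 3 | push {}
  [6] u=5 | in ⊤ | out ⊤ | prev ⊥ | push {2}
  [7] u=0 | in ⊤ | out ⊤ | ==
  [8] u=2 | in ⊤ | out ⊤ | ==

Converged values:
  [0] ⊤
  [1] ⊤
  [2] ⊤
  [3] 4
  [4] ⊤
  [5] ⊤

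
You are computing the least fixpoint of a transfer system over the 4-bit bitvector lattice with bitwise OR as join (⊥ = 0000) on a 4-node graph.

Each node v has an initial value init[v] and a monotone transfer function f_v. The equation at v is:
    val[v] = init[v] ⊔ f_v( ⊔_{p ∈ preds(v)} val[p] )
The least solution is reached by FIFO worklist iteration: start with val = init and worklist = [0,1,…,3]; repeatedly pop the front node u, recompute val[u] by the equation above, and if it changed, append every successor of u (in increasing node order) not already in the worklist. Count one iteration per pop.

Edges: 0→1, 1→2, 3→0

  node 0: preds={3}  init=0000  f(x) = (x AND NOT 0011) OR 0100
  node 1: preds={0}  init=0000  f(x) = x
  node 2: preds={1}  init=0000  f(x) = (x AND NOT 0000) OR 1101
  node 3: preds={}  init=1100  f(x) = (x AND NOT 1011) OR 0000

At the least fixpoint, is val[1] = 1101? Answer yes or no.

no

Worklist (4 pops):
  #1 pop 0: in=1100 → 1100 (was 0000); enqueue []
  #2 pop 1: in=1100 → 1100 (was 0000); enqueue []
  #3 pop 2: in=1100 → 1101 (was 0000); enqueue []
  #4 pop 3: in=0000 → 1100 (no change)

Fixpoint:
  val[0] = 1100
  val[1] = 1100
  val[2] = 1101
  val[3] = 1100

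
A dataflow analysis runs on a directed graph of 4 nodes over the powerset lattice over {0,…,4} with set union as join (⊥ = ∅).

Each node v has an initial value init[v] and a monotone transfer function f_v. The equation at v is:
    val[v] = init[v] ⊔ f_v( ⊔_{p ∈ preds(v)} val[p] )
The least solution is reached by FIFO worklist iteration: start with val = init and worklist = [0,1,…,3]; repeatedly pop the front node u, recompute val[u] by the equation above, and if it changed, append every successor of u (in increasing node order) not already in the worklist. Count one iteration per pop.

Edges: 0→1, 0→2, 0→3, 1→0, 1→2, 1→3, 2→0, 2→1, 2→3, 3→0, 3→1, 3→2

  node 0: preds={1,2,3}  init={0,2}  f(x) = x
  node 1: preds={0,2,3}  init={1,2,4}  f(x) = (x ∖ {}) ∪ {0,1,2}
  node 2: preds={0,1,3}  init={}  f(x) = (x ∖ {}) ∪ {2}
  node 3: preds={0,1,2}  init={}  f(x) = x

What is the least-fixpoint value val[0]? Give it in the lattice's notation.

{0,1,2,4}

Worklist (7 pops):
  #1 pop 0: in={1,2,4} → {0,1,2,4} (was {0,2}); enqueue []
  #2 pop 1: in={0,1,2,4} → {0,1,2,4} (was {1,2,4}); enqueue [0]
  #3 pop 2: in={0,1,2,4} → {0,1,2,4} (was {}); enqueue [1]
  #4 pop 3: in={0,1,2,4} → {0,1,2,4} (was {}); enqueue [2]
  #5 pop 0: in={0,1,2,4} → {0,1,2,4} (no change)
  #6 pop 1: in={0,1,2,4} → {0,1,2,4} (no change)
  #7 pop 2: in={0,1,2,4} → {0,1,2,4} (no change)

Fixpoint:
  val[0] = {0,1,2,4}
  val[1] = {0,1,2,4}
  val[2] = {0,1,2,4}
  val[3] = {0,1,2,4}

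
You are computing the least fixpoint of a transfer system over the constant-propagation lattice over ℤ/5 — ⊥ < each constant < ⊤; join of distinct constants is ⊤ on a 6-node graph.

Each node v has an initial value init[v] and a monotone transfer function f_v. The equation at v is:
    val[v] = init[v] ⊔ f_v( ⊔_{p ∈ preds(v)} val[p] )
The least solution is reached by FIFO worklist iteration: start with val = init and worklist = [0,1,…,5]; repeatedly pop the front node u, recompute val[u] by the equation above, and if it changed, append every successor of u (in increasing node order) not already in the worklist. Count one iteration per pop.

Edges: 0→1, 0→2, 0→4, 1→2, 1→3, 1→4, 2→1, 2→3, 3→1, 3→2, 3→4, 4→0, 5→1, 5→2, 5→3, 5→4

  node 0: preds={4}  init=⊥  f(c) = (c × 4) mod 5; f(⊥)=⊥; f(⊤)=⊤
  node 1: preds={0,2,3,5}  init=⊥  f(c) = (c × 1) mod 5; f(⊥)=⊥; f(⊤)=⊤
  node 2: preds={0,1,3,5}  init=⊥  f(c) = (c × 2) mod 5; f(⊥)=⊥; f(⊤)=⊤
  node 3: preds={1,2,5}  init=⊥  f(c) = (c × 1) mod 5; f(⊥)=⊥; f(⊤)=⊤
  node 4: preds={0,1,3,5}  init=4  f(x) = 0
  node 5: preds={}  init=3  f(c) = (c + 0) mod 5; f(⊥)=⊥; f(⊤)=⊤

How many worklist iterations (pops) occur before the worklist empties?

12

Iteration log — 12 steps:
  step 1. node 0  ⊔preds=4  new=1  old=⊥  +wl: 
  step 2. node 1  ⊔preds=⊤  new=⊤  old=⊥  +wl: 
  step 3. node 2  ⊔preds=⊤  new=⊤  old=⊥  +wl: 1
  step 4. node 3  ⊔preds=⊤  new=⊤  old=⊥  +wl: 2
  step 5. node 4  ⊔preds=⊤  new=⊤  old=4  +wl: 0
  step 6. node 5  ⊔preds=⊥  new=3  stable
  step 7. node 1  ⊔preds=⊤  new=⊤  stable
  step 8. node 2  ⊔preds=⊤  new=⊤  stable
  step 9. node 0  ⊔preds=⊤  new=⊤  old=1  +wl: 1,2,4
  step 10. node 1  ⊔preds=⊤  new=⊤  stable
  step 11. node 2  ⊔preds=⊤  new=⊤  stable
  step 12. node 4  ⊔preds=⊤  new=⊤  stable

Least fixpoint reached:
  node 0: ⊤
  node 1: ⊤
  node 2: ⊤
  node 3: ⊤
  node 4: ⊤
  node 5: 3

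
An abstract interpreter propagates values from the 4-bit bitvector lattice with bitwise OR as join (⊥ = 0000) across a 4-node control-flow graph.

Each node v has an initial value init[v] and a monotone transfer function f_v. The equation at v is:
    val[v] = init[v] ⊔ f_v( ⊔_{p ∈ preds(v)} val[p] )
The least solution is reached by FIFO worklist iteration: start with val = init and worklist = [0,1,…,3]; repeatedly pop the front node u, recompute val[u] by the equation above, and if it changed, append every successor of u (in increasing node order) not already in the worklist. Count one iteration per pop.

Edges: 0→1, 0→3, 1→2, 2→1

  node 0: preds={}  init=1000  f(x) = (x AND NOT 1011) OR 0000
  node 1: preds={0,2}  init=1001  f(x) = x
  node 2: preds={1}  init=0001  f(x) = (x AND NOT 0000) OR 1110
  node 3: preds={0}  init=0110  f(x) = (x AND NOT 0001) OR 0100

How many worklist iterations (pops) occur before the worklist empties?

Iteration log — 6 steps:
  step 1. node 0  ⊔preds=0000  new=1000  stable
  step 2. node 1  ⊔preds=1001  new=1001  stable
  step 3. node 2  ⊔preds=1001  new=1111  old=0001  +wl: 1
  step 4. node 3  ⊔preds=1000  new=1110  old=0110  +wl: 
  step 5. node 1  ⊔preds=1111  new=1111  old=1001  +wl: 2
  step 6. node 2  ⊔preds=1111  new=1111  stable

Least fixpoint reached:
  node 0: 1000
  node 1: 1111
  node 2: 1111
  node 3: 1110

6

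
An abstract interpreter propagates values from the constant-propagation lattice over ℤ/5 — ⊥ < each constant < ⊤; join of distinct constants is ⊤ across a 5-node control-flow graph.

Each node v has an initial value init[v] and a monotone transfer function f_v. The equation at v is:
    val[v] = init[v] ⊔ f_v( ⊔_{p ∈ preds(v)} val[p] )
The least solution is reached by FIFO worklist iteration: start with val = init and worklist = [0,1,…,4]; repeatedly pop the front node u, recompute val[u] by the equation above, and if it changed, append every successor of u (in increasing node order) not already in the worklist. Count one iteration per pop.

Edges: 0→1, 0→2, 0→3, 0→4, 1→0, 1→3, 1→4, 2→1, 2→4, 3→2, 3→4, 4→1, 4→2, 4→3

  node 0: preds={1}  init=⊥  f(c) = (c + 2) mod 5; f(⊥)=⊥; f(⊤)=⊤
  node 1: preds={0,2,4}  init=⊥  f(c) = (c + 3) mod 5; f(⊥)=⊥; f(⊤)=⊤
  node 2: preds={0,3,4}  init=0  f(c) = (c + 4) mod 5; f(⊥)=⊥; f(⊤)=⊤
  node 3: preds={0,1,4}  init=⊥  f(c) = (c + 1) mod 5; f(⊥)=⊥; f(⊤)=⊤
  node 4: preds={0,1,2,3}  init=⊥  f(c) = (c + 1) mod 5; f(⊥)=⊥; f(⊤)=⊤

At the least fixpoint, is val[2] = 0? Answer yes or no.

no

Worklist (15 pops):
  #1 pop 0: in=⊥ → ⊥ (no change)
  #2 pop 1: in=0 → 3 (was ⊥); enqueue [0]
  #3 pop 2: in=⊥ → 0 (no change)
  #4 pop 3: in=3 → 4 (was ⊥); enqueue [2]
  #5 pop 4: in=⊤ → ⊤ (was ⊥); enqueue [1,3]
  #6 pop 0: in=3 → 0 (was ⊥); enqueue [4]
  #7 pop 2: in=⊤ → ⊤ (was 0); enqueue []
  #8 pop 1: in=⊤ → ⊤ (was 3); enqueue [0]
  #9 pop 3: in=⊤ → ⊤ (was 4); enqueue [2]
  #10 pop 4: in=⊤ → ⊤ (no change)
  #11 pop 0: in=⊤ → ⊤ (was 0); enqueue [1,3,4]
  #12 pop 2: in=⊤ → ⊤ (no change)
  #13 pop 1: in=⊤ → ⊤ (no change)
  #14 pop 3: in=⊤ → ⊤ (no change)
  #15 pop 4: in=⊤ → ⊤ (no change)

Fixpoint:
  val[0] = ⊤
  val[1] = ⊤
  val[2] = ⊤
  val[3] = ⊤
  val[4] = ⊤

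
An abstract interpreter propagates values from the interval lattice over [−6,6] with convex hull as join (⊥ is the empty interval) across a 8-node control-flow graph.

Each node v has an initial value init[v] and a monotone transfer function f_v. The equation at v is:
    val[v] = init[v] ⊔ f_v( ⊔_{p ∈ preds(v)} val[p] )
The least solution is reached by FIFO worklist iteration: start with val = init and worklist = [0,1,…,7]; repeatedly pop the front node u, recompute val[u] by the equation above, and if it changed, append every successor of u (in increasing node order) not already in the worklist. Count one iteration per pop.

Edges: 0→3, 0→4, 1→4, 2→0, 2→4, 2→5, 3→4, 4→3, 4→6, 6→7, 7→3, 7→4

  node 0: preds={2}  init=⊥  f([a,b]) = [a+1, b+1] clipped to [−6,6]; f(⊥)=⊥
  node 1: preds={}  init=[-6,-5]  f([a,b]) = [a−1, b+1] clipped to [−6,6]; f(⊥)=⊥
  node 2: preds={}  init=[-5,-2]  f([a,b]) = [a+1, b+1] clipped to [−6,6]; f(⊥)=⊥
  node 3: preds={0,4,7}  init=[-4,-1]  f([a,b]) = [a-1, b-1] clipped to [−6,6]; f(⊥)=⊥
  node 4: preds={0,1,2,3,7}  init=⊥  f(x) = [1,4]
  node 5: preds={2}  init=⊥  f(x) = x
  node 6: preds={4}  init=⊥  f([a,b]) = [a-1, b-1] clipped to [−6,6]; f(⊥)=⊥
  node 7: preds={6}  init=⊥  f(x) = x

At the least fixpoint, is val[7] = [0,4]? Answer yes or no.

no

Trace (10 dequeues):
  [1] u=0 | in [-5,-2] | out [-4,-1] | prev ⊥ | push {}
  [2] u=1 | in ⊥ | out [-6,-5] | ==
  [3] u=2 | in ⊥ | out [-5,-2] | ==
  [4] u=3 | in [-4,-1] | out [-5,-1] | prev [-4,-1] | push {}
  [5] u=4 | in [-6,-1] | out [1,4] | prev ⊥ | push {3}
  [6] u=5 | in [-5,-2] | out [-5,-2] | prev ⊥ | push {}
  [7] u=6 | in [1,4] | out [0,3] | prev ⊥ | push {}
  [8] u=7 | in [0,3] | out [0,3] | prev ⊥ | push {4}
  [9] u=3 | in [-4,4] | out [-5,3] | prev [-5,-1] | push {}
  [10] u=4 | in [-6,3] | out [1,4] | ==

Converged values:
  [0] [-4,-1]
  [1] [-6,-5]
  [2] [-5,-2]
  [3] [-5,3]
  [4] [1,4]
  [5] [-5,-2]
  [6] [0,3]
  [7] [0,3]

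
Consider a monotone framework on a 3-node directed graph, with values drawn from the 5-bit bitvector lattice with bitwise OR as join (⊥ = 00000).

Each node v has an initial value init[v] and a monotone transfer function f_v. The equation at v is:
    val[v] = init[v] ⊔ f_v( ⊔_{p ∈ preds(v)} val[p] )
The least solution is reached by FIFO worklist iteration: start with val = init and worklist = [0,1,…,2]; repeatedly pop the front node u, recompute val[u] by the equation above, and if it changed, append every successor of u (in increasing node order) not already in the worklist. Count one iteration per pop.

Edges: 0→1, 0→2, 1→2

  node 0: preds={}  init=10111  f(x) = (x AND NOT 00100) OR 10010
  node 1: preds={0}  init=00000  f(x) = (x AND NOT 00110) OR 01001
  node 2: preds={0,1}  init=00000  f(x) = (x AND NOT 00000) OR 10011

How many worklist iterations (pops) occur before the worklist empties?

3

Iteration log — 3 steps:
  step 1. node 0  ⊔preds=00000  new=10111  stable
  step 2. node 1  ⊔preds=10111  new=11001  old=00000  +wl: 
  step 3. node 2  ⊔preds=11111  new=11111  old=00000  +wl: 

Least fixpoint reached:
  node 0: 10111
  node 1: 11001
  node 2: 11111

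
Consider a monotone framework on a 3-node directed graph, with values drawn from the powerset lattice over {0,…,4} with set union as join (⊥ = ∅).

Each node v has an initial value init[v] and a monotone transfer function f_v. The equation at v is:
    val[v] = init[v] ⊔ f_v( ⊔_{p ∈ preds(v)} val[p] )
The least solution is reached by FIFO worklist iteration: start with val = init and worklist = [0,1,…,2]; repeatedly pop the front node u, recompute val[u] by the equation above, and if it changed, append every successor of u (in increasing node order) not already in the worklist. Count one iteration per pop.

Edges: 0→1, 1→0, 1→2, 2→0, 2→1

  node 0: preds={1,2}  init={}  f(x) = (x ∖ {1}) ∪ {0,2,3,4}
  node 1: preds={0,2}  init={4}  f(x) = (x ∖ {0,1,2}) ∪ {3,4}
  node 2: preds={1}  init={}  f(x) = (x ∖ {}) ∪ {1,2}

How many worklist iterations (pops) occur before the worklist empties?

Trace (5 dequeues):
  [1] u=0 | in {4} | out {0,2,3,4} | prev {} | push {}
  [2] u=1 | in {0,2,3,4} | out {3,4} | prev {4} | push {0}
  [3] u=2 | in {3,4} | out {1,2,3,4} | prev {} | push {1}
  [4] u=0 | in {1,2,3,4} | out {0,2,3,4} | ==
  [5] u=1 | in {0,1,2,3,4} | out {3,4} | ==

Converged values:
  [0] {0,2,3,4}
  [1] {3,4}
  [2] {1,2,3,4}

5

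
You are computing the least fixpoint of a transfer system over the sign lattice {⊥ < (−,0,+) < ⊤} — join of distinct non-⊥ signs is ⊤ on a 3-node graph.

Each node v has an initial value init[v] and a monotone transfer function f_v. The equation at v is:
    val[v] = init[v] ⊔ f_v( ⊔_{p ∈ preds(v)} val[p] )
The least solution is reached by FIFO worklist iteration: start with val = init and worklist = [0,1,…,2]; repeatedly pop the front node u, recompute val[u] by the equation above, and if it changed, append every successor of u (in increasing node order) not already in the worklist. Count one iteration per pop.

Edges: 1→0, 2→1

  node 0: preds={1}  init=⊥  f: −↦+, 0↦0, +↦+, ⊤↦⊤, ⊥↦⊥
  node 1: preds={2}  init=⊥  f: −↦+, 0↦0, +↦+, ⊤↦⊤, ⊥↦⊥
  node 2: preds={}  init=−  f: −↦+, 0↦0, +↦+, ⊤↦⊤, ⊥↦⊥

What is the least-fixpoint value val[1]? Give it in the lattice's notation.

+

Iteration log — 4 steps:
  step 1. node 0  ⊔preds=⊥  new=⊥  stable
  step 2. node 1  ⊔preds=−  new=+  old=⊥  +wl: 0
  step 3. node 2  ⊔preds=⊥  new=−  stable
  step 4. node 0  ⊔preds=+  new=+  old=⊥  +wl: 

Least fixpoint reached:
  node 0: +
  node 1: +
  node 2: −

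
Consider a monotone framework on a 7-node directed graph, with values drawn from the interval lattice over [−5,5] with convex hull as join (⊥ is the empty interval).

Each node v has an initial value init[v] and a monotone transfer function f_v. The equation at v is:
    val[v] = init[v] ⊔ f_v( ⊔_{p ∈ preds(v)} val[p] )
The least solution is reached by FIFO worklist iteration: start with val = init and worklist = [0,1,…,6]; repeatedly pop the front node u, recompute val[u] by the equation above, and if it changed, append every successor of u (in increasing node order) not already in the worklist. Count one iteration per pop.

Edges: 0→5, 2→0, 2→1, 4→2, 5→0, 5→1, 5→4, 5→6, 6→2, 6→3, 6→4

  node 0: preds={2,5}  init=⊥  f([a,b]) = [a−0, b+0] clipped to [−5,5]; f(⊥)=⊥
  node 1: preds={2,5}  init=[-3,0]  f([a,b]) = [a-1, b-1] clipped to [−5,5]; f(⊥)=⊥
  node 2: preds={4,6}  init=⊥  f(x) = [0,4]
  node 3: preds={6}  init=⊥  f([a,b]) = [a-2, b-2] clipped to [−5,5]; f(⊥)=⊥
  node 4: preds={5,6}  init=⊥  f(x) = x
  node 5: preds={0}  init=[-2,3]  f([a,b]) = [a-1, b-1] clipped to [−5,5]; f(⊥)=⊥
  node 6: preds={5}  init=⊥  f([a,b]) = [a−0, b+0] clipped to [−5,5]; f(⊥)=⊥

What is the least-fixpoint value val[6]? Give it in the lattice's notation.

[-5,3]

Worklist (29 pops):
  #1 pop 0: in=[-2,3] → [-2,3] (was ⊥); enqueue []
  #2 pop 1: in=[-2,3] → [-3,2] (was [-3,0]); enqueue []
  #3 pop 2: in=⊥ → [0,4] (was ⊥); enqueue [0,1]
  #4 pop 3: in=⊥ → ⊥ (no change)
  #5 pop 4: in=[-2,3] → [-2,3] (was ⊥); enqueue [2]
  #6 pop 5: in=[-2,3] → [-3,3] (was [-2,3]); enqueue [4]
  #7 pop 6: in=[-3,3] → [-3,3] (was ⊥); enqueue [3]
  #8 pop 0: in=[-3,4] → [-3,4] (was [-2,3]); enqueue [5]
  #9 pop 1: in=[-3,4] → [-4,3] (was [-3,2]); enqueue []
  #10 pop 2: in=[-3,3] → [0,4] (no change)
  #11 pop 4: in=[-3,3] → [-3,3] (was [-2,3]); enqueue [2]
  #12 pop 3: in=[-3,3] → [-5,1] (was ⊥); enqueue []
  #13 pop 5: in=[-3,4] → [-4,3] (was [-3,3]); enqueue [0,1,4,6]
  #14 pop 2: in=[-3,3] → [0,4] (no change)
  #15 pop 0: in=[-4,4] → [-4,4] (was [-3,4]); enqueue [5]
  #16 pop 1: in=[-4,4] → [-5,3] (was [-4,3]); enqueue []
  #17 pop 4: in=[-4,3] → [-4,3] (was [-3,3]); enqueue [2]
  #18 pop 6: in=[-4,3] → [-4,3] (was [-3,3]); enqueue [3,4]
  #19 pop 5: in=[-4,4] → [-5,3] (was [-4,3]); enqueue [0,1,6]
  #20 pop 2: in=[-4,3] → [0,4] (no change)
  #21 pop 3: in=[-4,3] → [-5,1] (no change)
  #22 pop 4: in=[-5,3] → [-5,3] (was [-4,3]); enqueue [2]
  #23 pop 0: in=[-5,4] → [-5,4] (was [-4,4]); enqueue [5]
  #24 pop 1: in=[-5,4] → [-5,3] (no change)
  #25 pop 6: in=[-5,3] → [-5,3] (was [-4,3]); enqueue [3,4]
  #26 pop 2: in=[-5,3] → [0,4] (no change)
  #27 pop 5: in=[-5,4] → [-5,3] (no change)
  #28 pop 3: in=[-5,3] → [-5,1] (no change)
  #29 pop 4: in=[-5,3] → [-5,3] (no change)

Fixpoint:
  val[0] = [-5,4]
  val[1] = [-5,3]
  val[2] = [0,4]
  val[3] = [-5,1]
  val[4] = [-5,3]
  val[5] = [-5,3]
  val[6] = [-5,3]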